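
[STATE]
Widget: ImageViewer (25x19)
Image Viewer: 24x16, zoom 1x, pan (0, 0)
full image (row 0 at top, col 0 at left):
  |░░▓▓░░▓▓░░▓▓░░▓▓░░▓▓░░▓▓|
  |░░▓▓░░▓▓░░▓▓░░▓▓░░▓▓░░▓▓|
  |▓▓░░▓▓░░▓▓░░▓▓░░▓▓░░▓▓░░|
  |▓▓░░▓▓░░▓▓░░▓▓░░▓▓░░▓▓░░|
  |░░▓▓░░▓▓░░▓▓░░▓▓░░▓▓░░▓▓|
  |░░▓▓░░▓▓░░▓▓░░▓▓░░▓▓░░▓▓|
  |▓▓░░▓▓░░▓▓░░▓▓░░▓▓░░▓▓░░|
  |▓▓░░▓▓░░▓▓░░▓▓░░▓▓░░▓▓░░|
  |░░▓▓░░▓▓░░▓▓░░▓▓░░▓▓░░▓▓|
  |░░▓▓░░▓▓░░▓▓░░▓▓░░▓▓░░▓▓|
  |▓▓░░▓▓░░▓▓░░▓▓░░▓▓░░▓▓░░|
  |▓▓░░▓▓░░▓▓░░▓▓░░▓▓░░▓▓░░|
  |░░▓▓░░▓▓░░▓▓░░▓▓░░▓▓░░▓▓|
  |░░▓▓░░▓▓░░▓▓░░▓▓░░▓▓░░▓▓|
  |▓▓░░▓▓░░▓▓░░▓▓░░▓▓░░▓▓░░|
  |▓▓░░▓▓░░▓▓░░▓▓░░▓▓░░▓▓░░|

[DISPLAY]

░░▓▓░░▓▓░░▓▓░░▓▓░░▓▓░░▓▓ 
░░▓▓░░▓▓░░▓▓░░▓▓░░▓▓░░▓▓ 
▓▓░░▓▓░░▓▓░░▓▓░░▓▓░░▓▓░░ 
▓▓░░▓▓░░▓▓░░▓▓░░▓▓░░▓▓░░ 
░░▓▓░░▓▓░░▓▓░░▓▓░░▓▓░░▓▓ 
░░▓▓░░▓▓░░▓▓░░▓▓░░▓▓░░▓▓ 
▓▓░░▓▓░░▓▓░░▓▓░░▓▓░░▓▓░░ 
▓▓░░▓▓░░▓▓░░▓▓░░▓▓░░▓▓░░ 
░░▓▓░░▓▓░░▓▓░░▓▓░░▓▓░░▓▓ 
░░▓▓░░▓▓░░▓▓░░▓▓░░▓▓░░▓▓ 
▓▓░░▓▓░░▓▓░░▓▓░░▓▓░░▓▓░░ 
▓▓░░▓▓░░▓▓░░▓▓░░▓▓░░▓▓░░ 
░░▓▓░░▓▓░░▓▓░░▓▓░░▓▓░░▓▓ 
░░▓▓░░▓▓░░▓▓░░▓▓░░▓▓░░▓▓ 
▓▓░░▓▓░░▓▓░░▓▓░░▓▓░░▓▓░░ 
▓▓░░▓▓░░▓▓░░▓▓░░▓▓░░▓▓░░ 
                         
                         
                         


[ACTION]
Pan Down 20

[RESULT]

                         
                         
                         
                         
                         
                         
                         
                         
                         
                         
                         
                         
                         
                         
                         
                         
                         
                         
                         


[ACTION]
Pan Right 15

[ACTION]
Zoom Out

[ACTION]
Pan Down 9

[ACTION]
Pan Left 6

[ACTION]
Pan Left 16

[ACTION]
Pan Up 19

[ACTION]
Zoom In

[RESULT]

░░░░▓▓▓▓░░░░▓▓▓▓░░░░▓▓▓▓░
░░░░▓▓▓▓░░░░▓▓▓▓░░░░▓▓▓▓░
▓▓▓▓░░░░▓▓▓▓░░░░▓▓▓▓░░░░▓
▓▓▓▓░░░░▓▓▓▓░░░░▓▓▓▓░░░░▓
▓▓▓▓░░░░▓▓▓▓░░░░▓▓▓▓░░░░▓
▓▓▓▓░░░░▓▓▓▓░░░░▓▓▓▓░░░░▓
░░░░▓▓▓▓░░░░▓▓▓▓░░░░▓▓▓▓░
░░░░▓▓▓▓░░░░▓▓▓▓░░░░▓▓▓▓░
░░░░▓▓▓▓░░░░▓▓▓▓░░░░▓▓▓▓░
░░░░▓▓▓▓░░░░▓▓▓▓░░░░▓▓▓▓░
▓▓▓▓░░░░▓▓▓▓░░░░▓▓▓▓░░░░▓
▓▓▓▓░░░░▓▓▓▓░░░░▓▓▓▓░░░░▓
▓▓▓▓░░░░▓▓▓▓░░░░▓▓▓▓░░░░▓
▓▓▓▓░░░░▓▓▓▓░░░░▓▓▓▓░░░░▓
░░░░▓▓▓▓░░░░▓▓▓▓░░░░▓▓▓▓░
░░░░▓▓▓▓░░░░▓▓▓▓░░░░▓▓▓▓░
░░░░▓▓▓▓░░░░▓▓▓▓░░░░▓▓▓▓░
░░░░▓▓▓▓░░░░▓▓▓▓░░░░▓▓▓▓░
▓▓▓▓░░░░▓▓▓▓░░░░▓▓▓▓░░░░▓


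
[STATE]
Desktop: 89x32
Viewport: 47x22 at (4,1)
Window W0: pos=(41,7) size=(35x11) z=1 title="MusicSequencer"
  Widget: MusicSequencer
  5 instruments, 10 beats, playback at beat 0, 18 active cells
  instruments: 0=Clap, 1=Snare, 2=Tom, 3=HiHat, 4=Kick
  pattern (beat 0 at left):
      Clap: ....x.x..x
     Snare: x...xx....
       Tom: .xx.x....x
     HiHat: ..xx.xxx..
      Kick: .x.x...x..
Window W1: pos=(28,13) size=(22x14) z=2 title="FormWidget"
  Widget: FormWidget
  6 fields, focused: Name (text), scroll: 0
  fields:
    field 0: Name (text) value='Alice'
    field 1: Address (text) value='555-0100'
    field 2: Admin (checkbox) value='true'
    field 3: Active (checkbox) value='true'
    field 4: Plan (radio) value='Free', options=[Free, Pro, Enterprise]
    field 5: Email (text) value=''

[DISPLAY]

                                               
                                               
                                               
                                               
                                               
                                               
                                     ┏━━━━━━━━━
                                     ┃ MusicSeq
                                     ┠─────────
                                     ┃      ▼12
                                     ┃  Clap···
                                     ┃ Snare█··
                        ┏━━━━━━━━━━━━━━━━━━━━┓█
                        ┃ FormWidget         ┃█
                        ┠────────────────────┨·
                        ┃> Name:       [Alic]┃ 
                        ┃  Address:    [555-]┃━
                        ┃  Admin:      [x]   ┃ 
                        ┃  Active:     [x]   ┃ 
                        ┃  Plan:       (●) Fr┃ 
                        ┃  Email:      [    ]┃ 
                        ┃                    ┃ 


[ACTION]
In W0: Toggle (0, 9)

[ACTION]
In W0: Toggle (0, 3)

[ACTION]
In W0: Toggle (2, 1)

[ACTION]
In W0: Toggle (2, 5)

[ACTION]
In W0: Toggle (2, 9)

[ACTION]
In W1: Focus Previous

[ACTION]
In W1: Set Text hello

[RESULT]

                                               
                                               
                                               
                                               
                                               
                                               
                                     ┏━━━━━━━━━
                                     ┃ MusicSeq
                                     ┠─────────
                                     ┃      ▼12
                                     ┃  Clap···
                                     ┃ Snare█··
                        ┏━━━━━━━━━━━━━━━━━━━━┓█
                        ┃ FormWidget         ┃█
                        ┠────────────────────┨·
                        ┃  Name:       [Alic]┃ 
                        ┃  Address:    [555-]┃━
                        ┃  Admin:      [x]   ┃ 
                        ┃  Active:     [x]   ┃ 
                        ┃  Plan:       (●) Fr┃ 
                        ┃> Email:      [hell]┃ 
                        ┃                    ┃ 


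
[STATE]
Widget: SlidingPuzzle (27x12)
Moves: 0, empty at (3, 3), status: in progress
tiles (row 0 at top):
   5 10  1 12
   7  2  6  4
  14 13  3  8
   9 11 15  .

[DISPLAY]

┌────┬────┬────┬────┐      
│  5 │ 10 │  1 │ 12 │      
├────┼────┼────┼────┤      
│  7 │  2 │  6 │  4 │      
├────┼────┼────┼────┤      
│ 14 │ 13 │  3 │  8 │      
├────┼────┼────┼────┤      
│  9 │ 11 │ 15 │    │      
└────┴────┴────┴────┘      
Moves: 0                   
                           
                           


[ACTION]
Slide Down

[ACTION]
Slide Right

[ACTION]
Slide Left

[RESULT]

┌────┬────┬────┬────┐      
│  5 │ 10 │  1 │ 12 │      
├────┼────┼────┼────┤      
│  7 │  2 │  6 │  4 │      
├────┼────┼────┼────┤      
│ 14 │ 13 │  3 │    │      
├────┼────┼────┼────┤      
│  9 │ 11 │ 15 │  8 │      
└────┴────┴────┴────┘      
Moves: 3                   
                           
                           


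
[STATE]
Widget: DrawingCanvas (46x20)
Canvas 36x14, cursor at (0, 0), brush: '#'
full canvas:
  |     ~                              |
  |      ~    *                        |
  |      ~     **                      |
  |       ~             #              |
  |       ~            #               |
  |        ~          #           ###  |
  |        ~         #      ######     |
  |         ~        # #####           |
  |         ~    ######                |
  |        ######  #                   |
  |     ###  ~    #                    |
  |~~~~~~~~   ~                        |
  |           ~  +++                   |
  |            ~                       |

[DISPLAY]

+    ~                                        
      ~    *                                  
      ~     **                                
       ~             #                        
       ~            #                         
        ~          #           ###            
        ~         #      ######               
         ~        # #####                     
         ~    ######                          
        ######  #                             
     ###  ~    #                              
~~~~~~~~   ~                                  
           ~  +++                             
            ~                                 
                                              
                                              
                                              
                                              
                                              
                                              


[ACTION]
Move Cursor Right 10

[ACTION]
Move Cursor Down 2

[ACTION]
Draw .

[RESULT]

     ~                                        
      ~    *                                  
      ~   . **                                
       ~             #                        
       ~            #                         
        ~          #           ###            
        ~         #      ######               
         ~        # #####                     
         ~    ######                          
        ######  #                             
     ###  ~    #                              
~~~~~~~~   ~                                  
           ~  +++                             
            ~                                 
                                              
                                              
                                              
                                              
                                              
                                              


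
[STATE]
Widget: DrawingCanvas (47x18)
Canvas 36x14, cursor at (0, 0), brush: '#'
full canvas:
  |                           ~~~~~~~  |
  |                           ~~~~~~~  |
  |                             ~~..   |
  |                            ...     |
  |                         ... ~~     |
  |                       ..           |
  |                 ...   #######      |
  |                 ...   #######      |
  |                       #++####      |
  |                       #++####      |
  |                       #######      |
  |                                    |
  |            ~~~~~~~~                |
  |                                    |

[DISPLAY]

+                          ~~~~~~~             
                           ~~~~~~~             
                             ~~..              
                            ...                
                         ... ~~                
                       ..                      
                 ...   #######                 
                 ...   #######                 
                       #++####                 
                       #++####                 
                       #######                 
                                               
            ~~~~~~~~                           
                                               
                                               
                                               
                                               
                                               


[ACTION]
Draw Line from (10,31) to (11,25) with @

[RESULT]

+                          ~~~~~~~             
                           ~~~~~~~             
                             ~~..              
                            ...                
                         ... ~~                
                       ..                      
                 ...   #######                 
                 ...   #######                 
                       #++####                 
                       #++####                 
                       #####@@@@               
                         @@@                   
            ~~~~~~~~                           
                                               
                                               
                                               
                                               
                                               


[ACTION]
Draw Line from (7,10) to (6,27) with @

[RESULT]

+                          ~~~~~~~             
                           ~~~~~~~             
                             ~~..              
                            ...                
                         ... ~~                
                       ..                      
                 ..@@@@@@@@@##                 
          @@@@@@@@@.   #######                 
                       #++####                 
                       #++####                 
                       #####@@@@               
                         @@@                   
            ~~~~~~~~                           
                                               
                                               
                                               
                                               
                                               


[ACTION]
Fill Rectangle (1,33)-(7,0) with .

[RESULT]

+                          ~~~~~~~             
..................................             
..................................             
..................................             
..................................             
..................................             
..................................             
..................................             
                       #++####                 
                       #++####                 
                       #####@@@@               
                         @@@                   
            ~~~~~~~~                           
                                               
                                               
                                               
                                               
                                               


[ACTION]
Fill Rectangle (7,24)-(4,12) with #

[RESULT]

+                          ~~~~~~~             
..................................             
..................................             
..................................             
............#############.........             
............#############.........             
............#############.........             
............#############.........             
                       #++####                 
                       #++####                 
                       #####@@@@               
                         @@@                   
            ~~~~~~~~                           
                                               
                                               
                                               
                                               
                                               


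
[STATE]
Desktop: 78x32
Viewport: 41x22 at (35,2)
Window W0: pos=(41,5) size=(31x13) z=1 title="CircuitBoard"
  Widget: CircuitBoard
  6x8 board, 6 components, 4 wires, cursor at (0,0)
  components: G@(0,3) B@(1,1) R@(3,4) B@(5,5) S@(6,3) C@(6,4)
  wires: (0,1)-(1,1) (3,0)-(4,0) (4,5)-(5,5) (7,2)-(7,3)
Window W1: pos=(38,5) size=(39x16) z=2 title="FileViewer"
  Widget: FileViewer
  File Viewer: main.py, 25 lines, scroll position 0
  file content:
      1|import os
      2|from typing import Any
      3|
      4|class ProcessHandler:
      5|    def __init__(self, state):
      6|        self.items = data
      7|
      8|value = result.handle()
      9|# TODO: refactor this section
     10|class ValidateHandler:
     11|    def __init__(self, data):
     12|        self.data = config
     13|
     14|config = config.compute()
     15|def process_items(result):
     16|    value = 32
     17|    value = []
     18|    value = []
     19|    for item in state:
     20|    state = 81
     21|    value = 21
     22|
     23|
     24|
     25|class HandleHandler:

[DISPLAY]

                                         
                                         
                                         
   ┏━━━━━━━━━━━━━━━━━━━━━━━━━━━━━━━━━━━━━
   ┃ FileViewer                          
   ┠─────────────────────────────────────
   ┃import os                           ▲
   ┃from typing import Any              █
   ┃                                    ░
   ┃class ProcessHandler:               ░
   ┃    def __init__(self, state):      ░
   ┃        self.items = data           ░
   ┃                                    ░
   ┃value = result.handle()             ░
   ┃# TODO: refactor this section       ░
   ┃class ValidateHandler:              ░
   ┃    def __init__(self, data):       ░
   ┃        self.data = config          ▼
   ┗━━━━━━━━━━━━━━━━━━━━━━━━━━━━━━━━━━━━━
                                         
                                         
                                         


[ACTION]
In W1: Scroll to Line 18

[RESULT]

                                         
                                         
                                         
   ┏━━━━━━━━━━━━━━━━━━━━━━━━━━━━━━━━━━━━━
   ┃ FileViewer                          
   ┠─────────────────────────────────────
   ┃config = config.compute()           ▲
   ┃def process_items(result):          ░
   ┃    value = 32                      ░
   ┃    value = []                      ░
   ┃    value = []                      ░
   ┃    for item in state:              ░
   ┃    state = 81                      ░
   ┃    value = 21                      ░
   ┃                                    ░
   ┃                                    ░
   ┃                                    █
   ┃class HandleHandler:                ▼
   ┗━━━━━━━━━━━━━━━━━━━━━━━━━━━━━━━━━━━━━
                                         
                                         
                                         


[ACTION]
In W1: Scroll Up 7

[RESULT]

                                         
                                         
                                         
   ┏━━━━━━━━━━━━━━━━━━━━━━━━━━━━━━━━━━━━━
   ┃ FileViewer                          
   ┠─────────────────────────────────────
   ┃                                    ▲
   ┃value = result.handle()             ░
   ┃# TODO: refactor this section       ░
   ┃class ValidateHandler:              ░
   ┃    def __init__(self, data):       ░
   ┃        self.data = config          █
   ┃                                    ░
   ┃config = config.compute()           ░
   ┃def process_items(result):          ░
   ┃    value = 32                      ░
   ┃    value = []                      ░
   ┃    value = []                      ▼
   ┗━━━━━━━━━━━━━━━━━━━━━━━━━━━━━━━━━━━━━
                                         
                                         
                                         


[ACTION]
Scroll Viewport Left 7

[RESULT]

                                         
                                         
                                         
          ┏━━━━━━━━━━━━━━━━━━━━━━━━━━━━━━
          ┃ FileViewer                   
          ┠──────────────────────────────
          ┃                              
          ┃value = result.handle()       
          ┃# TODO: refactor this section 
          ┃class ValidateHandler:        
          ┃    def __init__(self, data): 
          ┃        self.data = config    
          ┃                              
          ┃config = config.compute()     
          ┃def process_items(result):    
          ┃    value = 32                
          ┃    value = []                
          ┃    value = []                
          ┗━━━━━━━━━━━━━━━━━━━━━━━━━━━━━━
                                         
                                         
                                         


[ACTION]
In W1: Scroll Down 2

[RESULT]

                                         
                                         
                                         
          ┏━━━━━━━━━━━━━━━━━━━━━━━━━━━━━━
          ┃ FileViewer                   
          ┠──────────────────────────────
          ┃# TODO: refactor this section 
          ┃class ValidateHandler:        
          ┃    def __init__(self, data): 
          ┃        self.data = config    
          ┃                              
          ┃config = config.compute()     
          ┃def process_items(result):    
          ┃    value = 32                
          ┃    value = []                
          ┃    value = []                
          ┃    for item in state:        
          ┃    state = 81                
          ┗━━━━━━━━━━━━━━━━━━━━━━━━━━━━━━
                                         
                                         
                                         


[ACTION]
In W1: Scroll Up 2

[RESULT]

                                         
                                         
                                         
          ┏━━━━━━━━━━━━━━━━━━━━━━━━━━━━━━
          ┃ FileViewer                   
          ┠──────────────────────────────
          ┃                              
          ┃value = result.handle()       
          ┃# TODO: refactor this section 
          ┃class ValidateHandler:        
          ┃    def __init__(self, data): 
          ┃        self.data = config    
          ┃                              
          ┃config = config.compute()     
          ┃def process_items(result):    
          ┃    value = 32                
          ┃    value = []                
          ┃    value = []                
          ┗━━━━━━━━━━━━━━━━━━━━━━━━━━━━━━
                                         
                                         
                                         


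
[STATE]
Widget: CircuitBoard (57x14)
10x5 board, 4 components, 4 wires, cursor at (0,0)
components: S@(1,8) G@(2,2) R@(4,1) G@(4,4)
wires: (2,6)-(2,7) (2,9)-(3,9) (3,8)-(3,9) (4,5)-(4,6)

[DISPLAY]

   0 1 2 3 4 5 6 7 8 9                                   
0  [.]                                                   
                                                         
1                                   S                    
                                                         
2           G               · ─ ·       ·                
                                        │                
3                                   · ─ ·                
                                                         
4       R           G   · ─ ·                            
Cursor: (0,0)                                            
                                                         
                                                         
                                                         


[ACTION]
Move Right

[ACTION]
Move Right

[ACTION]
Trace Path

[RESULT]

   0 1 2 3 4 5 6 7 8 9                                   
0          [.]                                           
                                                         
1                                   S                    
                                                         
2           G               · ─ ·       ·                
                                        │                
3                                   · ─ ·                
                                                         
4       R           G   · ─ ·                            
Cursor: (0,2)  Trace: No connections                     
                                                         
                                                         
                                                         


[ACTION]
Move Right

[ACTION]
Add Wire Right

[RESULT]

   0 1 2 3 4 5 6 7 8 9                                   
0              [.]─ ·                                    
                                                         
1                                   S                    
                                                         
2           G               · ─ ·       ·                
                                        │                
3                                   · ─ ·                
                                                         
4       R           G   · ─ ·                            
Cursor: (0,3)  Trace: No connections                     
                                                         
                                                         
                                                         


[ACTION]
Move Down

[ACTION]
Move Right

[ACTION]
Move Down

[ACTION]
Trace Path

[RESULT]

   0 1 2 3 4 5 6 7 8 9                                   
0               · ─ ·                                    
                                                         
1                                   S                    
                                                         
2           G      [.]      · ─ ·       ·                
                                        │                
3                                   · ─ ·                
                                                         
4       R           G   · ─ ·                            
Cursor: (2,4)  Trace: No connections                     
                                                         
                                                         
                                                         


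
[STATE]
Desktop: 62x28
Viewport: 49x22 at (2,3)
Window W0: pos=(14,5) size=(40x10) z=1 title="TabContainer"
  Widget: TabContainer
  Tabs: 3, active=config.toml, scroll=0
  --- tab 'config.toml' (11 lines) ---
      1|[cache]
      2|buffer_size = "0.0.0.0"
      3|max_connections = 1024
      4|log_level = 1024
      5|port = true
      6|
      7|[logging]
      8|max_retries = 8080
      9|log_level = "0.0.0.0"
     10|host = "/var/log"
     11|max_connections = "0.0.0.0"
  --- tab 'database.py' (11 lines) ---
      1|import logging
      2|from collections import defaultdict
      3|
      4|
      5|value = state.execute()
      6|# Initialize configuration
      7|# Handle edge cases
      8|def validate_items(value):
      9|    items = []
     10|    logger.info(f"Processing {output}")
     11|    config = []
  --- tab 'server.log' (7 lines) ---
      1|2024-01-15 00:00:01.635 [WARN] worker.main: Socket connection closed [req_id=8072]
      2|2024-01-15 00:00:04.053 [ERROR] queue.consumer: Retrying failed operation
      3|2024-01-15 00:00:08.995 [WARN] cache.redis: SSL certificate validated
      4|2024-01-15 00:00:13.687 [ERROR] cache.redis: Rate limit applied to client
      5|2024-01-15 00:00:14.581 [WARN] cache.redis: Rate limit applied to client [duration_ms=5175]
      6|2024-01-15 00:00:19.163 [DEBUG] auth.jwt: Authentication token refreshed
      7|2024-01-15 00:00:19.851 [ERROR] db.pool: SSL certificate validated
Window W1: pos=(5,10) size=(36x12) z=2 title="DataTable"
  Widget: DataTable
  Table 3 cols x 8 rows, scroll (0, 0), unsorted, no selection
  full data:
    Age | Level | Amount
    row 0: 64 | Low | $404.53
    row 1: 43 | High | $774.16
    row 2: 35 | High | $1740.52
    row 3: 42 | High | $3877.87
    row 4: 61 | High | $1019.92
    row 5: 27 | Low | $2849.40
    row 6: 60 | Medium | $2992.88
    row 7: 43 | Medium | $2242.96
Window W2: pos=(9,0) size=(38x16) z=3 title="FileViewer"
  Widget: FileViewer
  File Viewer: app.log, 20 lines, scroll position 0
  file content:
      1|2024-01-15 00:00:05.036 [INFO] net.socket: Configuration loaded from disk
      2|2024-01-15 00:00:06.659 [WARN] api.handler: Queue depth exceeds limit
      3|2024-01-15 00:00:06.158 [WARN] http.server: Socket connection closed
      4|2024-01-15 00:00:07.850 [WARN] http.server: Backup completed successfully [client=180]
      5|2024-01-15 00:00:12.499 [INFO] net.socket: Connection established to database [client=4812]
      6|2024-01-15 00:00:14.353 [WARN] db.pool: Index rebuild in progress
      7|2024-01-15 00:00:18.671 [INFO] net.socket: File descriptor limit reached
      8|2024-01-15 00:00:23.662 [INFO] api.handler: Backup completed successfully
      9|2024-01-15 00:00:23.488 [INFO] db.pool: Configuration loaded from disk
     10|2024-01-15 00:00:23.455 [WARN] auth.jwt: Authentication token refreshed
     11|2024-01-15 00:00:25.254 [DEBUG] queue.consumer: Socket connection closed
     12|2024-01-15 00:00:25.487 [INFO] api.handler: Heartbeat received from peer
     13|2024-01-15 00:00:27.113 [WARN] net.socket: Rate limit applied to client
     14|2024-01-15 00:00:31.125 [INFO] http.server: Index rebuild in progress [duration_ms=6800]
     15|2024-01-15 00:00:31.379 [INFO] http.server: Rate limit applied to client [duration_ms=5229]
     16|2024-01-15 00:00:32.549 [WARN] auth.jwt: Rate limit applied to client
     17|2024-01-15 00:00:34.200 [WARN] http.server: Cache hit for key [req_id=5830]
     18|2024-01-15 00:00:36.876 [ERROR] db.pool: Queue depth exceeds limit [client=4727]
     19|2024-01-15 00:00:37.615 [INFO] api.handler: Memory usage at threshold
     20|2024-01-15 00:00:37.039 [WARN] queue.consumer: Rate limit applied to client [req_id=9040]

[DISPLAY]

       ┃2024-01-15 00:00:05.036 [INFO] net.▲┃    
       ┃2024-01-15 00:00:06.659 [WARN] api.█┃    
       ┃2024-01-15 00:00:06.158 [WARN] http░┃━━━━
       ┃2024-01-15 00:00:07.850 [WARN] http░┃    
       ┃2024-01-15 00:00:12.499 [INFO] net.░┃────
       ┃2024-01-15 00:00:14.353 [WARN] db.p░┃ver.
       ┃2024-01-15 00:00:18.671 [INFO] net.░┃────
   ┏━━━┃2024-01-15 00:00:23.662 [INFO] api.░┃    
   ┃ Da┃2024-01-15 00:00:23.488 [INFO] db.p░┃    
   ┠───┃2024-01-15 00:00:23.455 [WARN] auth░┃    
   ┃Age┃2024-01-15 00:00:25.254 [DEBUG] que░┃    
   ┃───┃2024-01-15 00:00:25.487 [INFO] api.▼┃━━━━
   ┃64 ┗━━━━━━━━━━━━━━━━━━━━━━━━━━━━━━━━━━━━┛    
   ┃43 │High  │$774.16                ┃          
   ┃35 │High  │$1740.52               ┃          
   ┃42 │High  │$3877.87               ┃          
   ┃61 │High  │$1019.92               ┃          
   ┃27 │Low   │$2849.40               ┃          
   ┗━━━━━━━━━━━━━━━━━━━━━━━━━━━━━━━━━━┛          
                                                 
                                                 
                                                 


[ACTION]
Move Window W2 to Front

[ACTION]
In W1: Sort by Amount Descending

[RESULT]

       ┃2024-01-15 00:00:05.036 [INFO] net.▲┃    
       ┃2024-01-15 00:00:06.659 [WARN] api.█┃    
       ┃2024-01-15 00:00:06.158 [WARN] http░┃━━━━
       ┃2024-01-15 00:00:07.850 [WARN] http░┃    
       ┃2024-01-15 00:00:12.499 [INFO] net.░┃────
       ┃2024-01-15 00:00:14.353 [WARN] db.p░┃ver.
       ┃2024-01-15 00:00:18.671 [INFO] net.░┃────
   ┏━━━┃2024-01-15 00:00:23.662 [INFO] api.░┃    
   ┃ Da┃2024-01-15 00:00:23.488 [INFO] db.p░┃    
   ┠───┃2024-01-15 00:00:23.455 [WARN] auth░┃    
   ┃Age┃2024-01-15 00:00:25.254 [DEBUG] que░┃    
   ┃───┃2024-01-15 00:00:25.487 [INFO] api.▼┃━━━━
   ┃42 ┗━━━━━━━━━━━━━━━━━━━━━━━━━━━━━━━━━━━━┛    
   ┃60 │Medium│$2992.88               ┃          
   ┃27 │Low   │$2849.40               ┃          
   ┃43 │Medium│$2242.96               ┃          
   ┃35 │High  │$1740.52               ┃          
   ┃61 │High  │$1019.92               ┃          
   ┗━━━━━━━━━━━━━━━━━━━━━━━━━━━━━━━━━━┛          
                                                 
                                                 
                                                 


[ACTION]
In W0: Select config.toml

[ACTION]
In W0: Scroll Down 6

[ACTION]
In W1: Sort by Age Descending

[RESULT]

       ┃2024-01-15 00:00:05.036 [INFO] net.▲┃    
       ┃2024-01-15 00:00:06.659 [WARN] api.█┃    
       ┃2024-01-15 00:00:06.158 [WARN] http░┃━━━━
       ┃2024-01-15 00:00:07.850 [WARN] http░┃    
       ┃2024-01-15 00:00:12.499 [INFO] net.░┃────
       ┃2024-01-15 00:00:14.353 [WARN] db.p░┃ver.
       ┃2024-01-15 00:00:18.671 [INFO] net.░┃────
   ┏━━━┃2024-01-15 00:00:23.662 [INFO] api.░┃    
   ┃ Da┃2024-01-15 00:00:23.488 [INFO] db.p░┃    
   ┠───┃2024-01-15 00:00:23.455 [WARN] auth░┃    
   ┃Ag▼┃2024-01-15 00:00:25.254 [DEBUG] que░┃    
   ┃───┃2024-01-15 00:00:25.487 [INFO] api.▼┃━━━━
   ┃64 ┗━━━━━━━━━━━━━━━━━━━━━━━━━━━━━━━━━━━━┛    
   ┃61 │High  │$1019.92               ┃          
   ┃60 │Medium│$2992.88               ┃          
   ┃43 │Medium│$2242.96               ┃          
   ┃43 │High  │$774.16                ┃          
   ┃42 │High  │$3877.87               ┃          
   ┗━━━━━━━━━━━━━━━━━━━━━━━━━━━━━━━━━━┛          
                                                 
                                                 
                                                 


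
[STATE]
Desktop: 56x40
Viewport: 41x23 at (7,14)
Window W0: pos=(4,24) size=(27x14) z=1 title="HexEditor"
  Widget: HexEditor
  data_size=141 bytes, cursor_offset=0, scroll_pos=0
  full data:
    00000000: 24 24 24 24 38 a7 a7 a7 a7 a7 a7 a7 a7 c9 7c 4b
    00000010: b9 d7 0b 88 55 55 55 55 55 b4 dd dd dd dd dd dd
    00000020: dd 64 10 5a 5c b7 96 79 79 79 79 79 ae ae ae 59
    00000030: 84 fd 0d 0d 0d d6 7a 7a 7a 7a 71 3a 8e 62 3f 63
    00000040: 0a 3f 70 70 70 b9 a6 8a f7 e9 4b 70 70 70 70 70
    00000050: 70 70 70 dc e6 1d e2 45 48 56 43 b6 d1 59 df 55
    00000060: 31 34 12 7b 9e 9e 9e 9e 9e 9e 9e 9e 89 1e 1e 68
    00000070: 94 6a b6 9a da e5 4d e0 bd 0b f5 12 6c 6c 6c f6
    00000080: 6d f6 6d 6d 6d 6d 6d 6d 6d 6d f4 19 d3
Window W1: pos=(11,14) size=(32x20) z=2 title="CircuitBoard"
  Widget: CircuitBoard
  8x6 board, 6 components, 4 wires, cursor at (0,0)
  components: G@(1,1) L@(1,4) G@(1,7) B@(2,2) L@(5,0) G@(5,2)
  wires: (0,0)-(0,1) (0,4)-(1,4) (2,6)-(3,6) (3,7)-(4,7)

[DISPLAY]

    ┏━━━━━━━━━━━━━━━━━━━━━━━━━━━━━━┓     
    ┃ CircuitBoard                 ┃     
    ┠──────────────────────────────┨     
    ┃   0 1 2 3 4 5 6 7            ┃     
    ┃0  [.]─ ·           ·         ┃     
    ┃                    │         ┃     
    ┃1       G           L         ┃     
    ┃                              ┃     
    ┃2           B               · ┃     
    ┃                            │ ┃     
━━━━┃3                           · ┃     
exEd┃                              ┃     
────┃4                             ┃     
0000┃                              ┃     
0000┃5   L       G                 ┃     
0000┃Cursor: (0,0)                 ┃     
0000┃                              ┃     
0000┃                              ┃     
0000┃                              ┃     
0000┗━━━━━━━━━━━━━━━━━━━━━━━━━━━━━━┛     
000070  94 6a b6 9a da ┃                 
000080  6d f6 6d 6d 6d ┃                 
                       ┃                 


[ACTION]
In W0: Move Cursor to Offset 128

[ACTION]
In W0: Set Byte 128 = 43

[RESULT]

    ┏━━━━━━━━━━━━━━━━━━━━━━━━━━━━━━┓     
    ┃ CircuitBoard                 ┃     
    ┠──────────────────────────────┨     
    ┃   0 1 2 3 4 5 6 7            ┃     
    ┃0  [.]─ ·           ·         ┃     
    ┃                    │         ┃     
    ┃1       G           L         ┃     
    ┃                              ┃     
    ┃2           B               · ┃     
    ┃                            │ ┃     
━━━━┃3                           · ┃     
exEd┃                              ┃     
────┃4                             ┃     
0000┃                              ┃     
0000┃5   L       G                 ┃     
0000┃Cursor: (0,0)                 ┃     
0000┃                              ┃     
0000┃                              ┃     
0000┃                              ┃     
0000┗━━━━━━━━━━━━━━━━━━━━━━━━━━━━━━┛     
000070  94 6a b6 9a da ┃                 
000080  43 f6 6d 6d 6d ┃                 
                       ┃                 
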